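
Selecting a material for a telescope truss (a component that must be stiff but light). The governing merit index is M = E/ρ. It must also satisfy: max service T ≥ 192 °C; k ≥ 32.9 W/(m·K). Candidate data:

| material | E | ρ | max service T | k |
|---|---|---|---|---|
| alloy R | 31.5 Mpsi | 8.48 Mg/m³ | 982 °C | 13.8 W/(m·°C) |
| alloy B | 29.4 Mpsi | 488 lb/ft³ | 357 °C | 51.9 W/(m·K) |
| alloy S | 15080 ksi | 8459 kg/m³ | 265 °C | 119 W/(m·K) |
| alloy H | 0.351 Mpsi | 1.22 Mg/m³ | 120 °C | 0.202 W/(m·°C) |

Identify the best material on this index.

alloy B

Screen on constraints: max service T ≥ 192 °C; k ≥ 32.9 W/(m·K). Survivors: alloy B, alloy S.
Normalizing units and computing the index:
  alloy B: E = 202.7 GPa, ρ = 7817 kg/m³
  alloy S: E = 104.0 GPa, ρ = 8459 kg/m³
  alloy B: M = 25.9 MN·m/kg
  alloy S: M = 12.3 MN·m/kg
Highest index: alloy B.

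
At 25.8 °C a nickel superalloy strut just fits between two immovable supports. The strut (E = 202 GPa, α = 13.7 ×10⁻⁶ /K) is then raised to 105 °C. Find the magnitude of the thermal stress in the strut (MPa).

ΔT = 79.20 K. Constrained thermal stress σ = E·α·ΔT = 202.0×10³ MPa × 13.7×10⁻⁶ × 79.20 = 219 MPa (compressive).

219 MPa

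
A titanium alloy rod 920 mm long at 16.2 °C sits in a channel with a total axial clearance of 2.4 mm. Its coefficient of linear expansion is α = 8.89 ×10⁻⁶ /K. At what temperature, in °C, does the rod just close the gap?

310 °C

α·L₀·ΔT = 2.4 mm ⇒ ΔT = 2.4 / (8.89×10⁻⁶ × 920.0) = 293.4 K.
T = 16.2 + 293.4 = 309.6 °C.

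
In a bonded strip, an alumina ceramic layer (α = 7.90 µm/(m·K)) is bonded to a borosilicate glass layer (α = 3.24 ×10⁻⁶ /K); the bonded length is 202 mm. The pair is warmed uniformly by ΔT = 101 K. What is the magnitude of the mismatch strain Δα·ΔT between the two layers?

4.71×10⁻⁴

Δα = |7.90 − 3.24|×10⁻⁶/K = 4.66×10⁻⁶/K.
Mismatch strain = Δα·ΔT = 4.66×10⁻⁶ × 101.0 = 4.71×10⁻⁴.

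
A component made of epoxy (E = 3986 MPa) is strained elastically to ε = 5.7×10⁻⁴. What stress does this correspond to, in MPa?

2.27 MPa

E = 3986 MPa = 3.986 GPa.
σ = E·ε = 3986 MPa × 5.7×10⁻⁴ = 2.27 MPa.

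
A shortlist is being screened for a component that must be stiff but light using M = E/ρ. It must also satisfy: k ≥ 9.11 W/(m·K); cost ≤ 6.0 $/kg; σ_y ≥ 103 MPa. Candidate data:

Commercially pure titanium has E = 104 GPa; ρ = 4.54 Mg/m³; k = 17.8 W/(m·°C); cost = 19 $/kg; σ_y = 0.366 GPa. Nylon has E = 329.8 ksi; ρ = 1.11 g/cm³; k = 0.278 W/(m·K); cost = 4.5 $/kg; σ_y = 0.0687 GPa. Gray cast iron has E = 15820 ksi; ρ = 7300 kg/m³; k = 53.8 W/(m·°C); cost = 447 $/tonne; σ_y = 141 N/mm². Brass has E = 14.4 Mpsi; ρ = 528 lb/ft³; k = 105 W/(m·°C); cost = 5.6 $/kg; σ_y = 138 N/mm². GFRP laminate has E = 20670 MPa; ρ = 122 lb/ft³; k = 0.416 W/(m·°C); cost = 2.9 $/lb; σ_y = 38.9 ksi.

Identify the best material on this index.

gray cast iron

Screen on constraints: k ≥ 9.11 W/(m·K); cost ≤ 6.0 $/kg; σ_y ≥ 103 MPa. Survivors: gray cast iron, brass.
Convert each candidate to consistent units, then evaluate M:
  gray cast iron: E = 109.1 GPa, ρ = 7300 kg/m³
  brass: E = 99.28 GPa, ρ = 8458 kg/m³
  gray cast iron: M = 14.9 MN·m/kg
  brass: M = 11.7 MN·m/kg
Gray cast iron ranks first.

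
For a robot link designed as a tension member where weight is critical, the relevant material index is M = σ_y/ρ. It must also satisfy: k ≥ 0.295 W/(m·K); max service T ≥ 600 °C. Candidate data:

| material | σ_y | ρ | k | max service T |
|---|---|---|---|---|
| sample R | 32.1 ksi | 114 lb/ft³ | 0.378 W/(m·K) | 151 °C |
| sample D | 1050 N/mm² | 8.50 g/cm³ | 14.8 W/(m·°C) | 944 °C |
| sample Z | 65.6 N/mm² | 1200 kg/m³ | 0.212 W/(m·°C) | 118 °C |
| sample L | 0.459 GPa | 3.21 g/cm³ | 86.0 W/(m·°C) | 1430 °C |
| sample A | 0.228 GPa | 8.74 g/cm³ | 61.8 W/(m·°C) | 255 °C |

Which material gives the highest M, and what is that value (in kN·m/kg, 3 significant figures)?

sample L, M = 143 kN·m/kg

Screen on constraints: k ≥ 0.295 W/(m·K); max service T ≥ 600 °C. Survivors: sample D, sample L.
Convert each candidate to consistent units, then evaluate M:
  sample D: σ_y = 1050 MPa, ρ = 8500 kg/m³
  sample L: σ_y = 459.0 MPa, ρ = 3210 kg/m³
  sample L: M = 143 kN·m/kg
  sample D: M = 124 kN·m/kg
Highest index: sample L.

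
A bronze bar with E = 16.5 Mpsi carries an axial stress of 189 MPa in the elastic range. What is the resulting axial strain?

E = 16.5 Mpsi = 113.8 GPa = 113800 MPa.
ε = σ/E = 189 / 113800 = 1.66×10⁻³.

1.66×10⁻³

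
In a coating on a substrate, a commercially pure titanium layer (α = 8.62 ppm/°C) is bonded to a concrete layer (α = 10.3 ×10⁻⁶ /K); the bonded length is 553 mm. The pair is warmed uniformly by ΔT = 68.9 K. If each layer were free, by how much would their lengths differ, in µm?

Δα = |8.62 − 10.3|×10⁻⁶/K = 1.68×10⁻⁶/K.
ΔL_mismatch = Δα·L·ΔT = 1.68×10⁻⁶ × 553.0 mm × 68.9 K = 64.0 µm.

64.0 µm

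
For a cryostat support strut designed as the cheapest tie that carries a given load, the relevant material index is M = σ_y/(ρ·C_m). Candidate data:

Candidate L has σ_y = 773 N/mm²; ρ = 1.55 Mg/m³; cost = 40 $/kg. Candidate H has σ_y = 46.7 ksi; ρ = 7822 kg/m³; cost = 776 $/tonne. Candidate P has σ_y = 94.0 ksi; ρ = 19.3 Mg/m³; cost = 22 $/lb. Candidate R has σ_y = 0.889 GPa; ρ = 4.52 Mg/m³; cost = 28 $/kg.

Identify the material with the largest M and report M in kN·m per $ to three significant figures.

Putting every candidate on a common basis:
  candidate L: σ_y = 773.0 MPa, ρ = 1550 kg/m³, cost = 40.00 $/kg
  candidate H: σ_y = 322.0 MPa, ρ = 7822 kg/m³, cost = 0.7760 $/kg
  candidate P: σ_y = 648.1 MPa, ρ = 19300 kg/m³, cost = 48.50 $/kg
  candidate R: σ_y = 889.0 MPa, ρ = 4520 kg/m³, cost = 28.00 $/kg
  candidate H: M = 53.0 kN·m per $
  candidate L: M = 12.5 kN·m per $
  candidate R: M = 7.02 kN·m per $
  candidate P: M = 0.692 kN·m per $
Candidate H ranks first.

candidate H, M = 53.0 kN·m per $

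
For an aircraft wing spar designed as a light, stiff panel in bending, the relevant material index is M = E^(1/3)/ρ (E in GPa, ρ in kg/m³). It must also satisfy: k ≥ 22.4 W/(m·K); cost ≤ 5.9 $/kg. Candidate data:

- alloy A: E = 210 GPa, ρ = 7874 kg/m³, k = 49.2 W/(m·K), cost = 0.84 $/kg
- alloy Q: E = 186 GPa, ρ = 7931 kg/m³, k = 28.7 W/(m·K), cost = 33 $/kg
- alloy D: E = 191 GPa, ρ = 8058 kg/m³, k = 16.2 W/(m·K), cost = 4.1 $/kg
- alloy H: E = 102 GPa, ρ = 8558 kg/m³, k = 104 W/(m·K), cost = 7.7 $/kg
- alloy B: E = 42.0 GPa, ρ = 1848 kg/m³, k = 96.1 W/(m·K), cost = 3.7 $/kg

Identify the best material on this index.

alloy B

Screen on constraints: k ≥ 22.4 W/(m·K); cost ≤ 5.9 $/kg. Survivors: alloy A, alloy B.
Per-candidate index values:
  alloy B: M = 1.88×10⁻³
  alloy A: M = 0.755×10⁻³
Alloy B ranks first.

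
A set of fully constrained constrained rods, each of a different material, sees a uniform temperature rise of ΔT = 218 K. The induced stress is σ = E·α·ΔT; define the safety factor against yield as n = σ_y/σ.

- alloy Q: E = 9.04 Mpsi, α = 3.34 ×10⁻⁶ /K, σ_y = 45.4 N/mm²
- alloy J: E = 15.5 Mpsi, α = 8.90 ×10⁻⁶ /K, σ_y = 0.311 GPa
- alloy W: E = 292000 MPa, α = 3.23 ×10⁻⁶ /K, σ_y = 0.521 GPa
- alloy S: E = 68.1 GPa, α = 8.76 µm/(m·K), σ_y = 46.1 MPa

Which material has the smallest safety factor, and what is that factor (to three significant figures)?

With everything in SI (GPa, ×10⁻⁶/K, MPa):
  alloy Q: E = 62.33, α = 3.34, σ_y = 45.40 → σ = 45.4 MPa, n = 1.00
  alloy J: E = 106.9, α = 8.90, σ_y = 311.0 → σ = 207 MPa, n = 1.50
  alloy W: E = 292.0, α = 3.23, σ_y = 521.0 → σ = 206 MPa, n = 2.53
  alloy S: E = 68.10, α = 8.76, σ_y = 46.10 → σ = 130 MPa, n = 0.354
Smallest n: alloy S with n = 0.354.

alloy S, n = 0.354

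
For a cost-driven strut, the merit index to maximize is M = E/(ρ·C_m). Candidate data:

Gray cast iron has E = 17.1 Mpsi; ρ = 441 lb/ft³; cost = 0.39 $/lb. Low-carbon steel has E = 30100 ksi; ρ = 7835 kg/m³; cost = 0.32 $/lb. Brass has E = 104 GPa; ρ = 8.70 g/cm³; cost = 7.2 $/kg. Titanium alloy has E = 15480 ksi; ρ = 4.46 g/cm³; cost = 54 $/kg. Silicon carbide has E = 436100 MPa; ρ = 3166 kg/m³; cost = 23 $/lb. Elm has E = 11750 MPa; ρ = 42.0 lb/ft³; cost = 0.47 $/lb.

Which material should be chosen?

Putting every candidate on a common basis:
  gray cast iron: E = 117.9 GPa, ρ = 7064 kg/m³, cost = 0.8598 $/kg
  low-carbon steel: E = 207.5 GPa, ρ = 7835 kg/m³, cost = 0.7055 $/kg
  brass: E = 104.0 GPa, ρ = 8700 kg/m³, cost = 7.200 $/kg
  titanium alloy: E = 106.7 GPa, ρ = 4460 kg/m³, cost = 54.00 $/kg
  silicon carbide: E = 436.1 GPa, ρ = 3166 kg/m³, cost = 50.71 $/kg
  elm: E = 11.75 GPa, ρ = 672.8 kg/m³, cost = 1.036 $/kg
  low-carbon steel: M = 37.5 MN·m per $
  gray cast iron: M = 19.4 MN·m per $
  elm: M = 16.9 MN·m per $
  silicon carbide: M = 2.72 MN·m per $
  brass: M = 1.66 MN·m per $
  titanium alloy: M = 0.443 MN·m per $
Highest index: low-carbon steel.

low-carbon steel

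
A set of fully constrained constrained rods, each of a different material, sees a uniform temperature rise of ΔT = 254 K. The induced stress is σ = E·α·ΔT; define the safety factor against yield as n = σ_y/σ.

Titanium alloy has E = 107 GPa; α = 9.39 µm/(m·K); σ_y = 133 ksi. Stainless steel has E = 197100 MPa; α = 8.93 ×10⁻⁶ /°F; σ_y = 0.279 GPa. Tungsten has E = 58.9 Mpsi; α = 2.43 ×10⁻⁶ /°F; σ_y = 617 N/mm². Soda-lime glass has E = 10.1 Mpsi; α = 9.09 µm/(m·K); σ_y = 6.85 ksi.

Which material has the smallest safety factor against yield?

Converting E to GPa, α to ×10⁻⁶/K, σ_y to MPa, then σ and n for each:
  titanium alloy: E = 107.0, α = 9.39, σ_y = 917.0 → σ = 255 MPa, n = 3.59
  stainless steel: E = 197.1, α = 16.1, σ_y = 279.0 → σ = 805 MPa, n = 0.347
  tungsten: E = 406.1, α = 4.37, σ_y = 617.0 → σ = 451 MPa, n = 1.37
  soda-lime glass: E = 69.64, α = 9.09, σ_y = 47.23 → σ = 161 MPa, n = 0.294
Smallest n: soda-lime glass with n = 0.294.

soda-lime glass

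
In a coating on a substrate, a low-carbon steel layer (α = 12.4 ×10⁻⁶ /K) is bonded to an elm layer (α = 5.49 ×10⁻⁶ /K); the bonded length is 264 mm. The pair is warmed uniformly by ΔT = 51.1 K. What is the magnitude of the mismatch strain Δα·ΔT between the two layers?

Δα = |12.4 − 5.49|×10⁻⁶/K = 6.91×10⁻⁶/K.
Mismatch strain = Δα·ΔT = 6.91×10⁻⁶ × 51.1 = 3.53×10⁻⁴.

3.53×10⁻⁴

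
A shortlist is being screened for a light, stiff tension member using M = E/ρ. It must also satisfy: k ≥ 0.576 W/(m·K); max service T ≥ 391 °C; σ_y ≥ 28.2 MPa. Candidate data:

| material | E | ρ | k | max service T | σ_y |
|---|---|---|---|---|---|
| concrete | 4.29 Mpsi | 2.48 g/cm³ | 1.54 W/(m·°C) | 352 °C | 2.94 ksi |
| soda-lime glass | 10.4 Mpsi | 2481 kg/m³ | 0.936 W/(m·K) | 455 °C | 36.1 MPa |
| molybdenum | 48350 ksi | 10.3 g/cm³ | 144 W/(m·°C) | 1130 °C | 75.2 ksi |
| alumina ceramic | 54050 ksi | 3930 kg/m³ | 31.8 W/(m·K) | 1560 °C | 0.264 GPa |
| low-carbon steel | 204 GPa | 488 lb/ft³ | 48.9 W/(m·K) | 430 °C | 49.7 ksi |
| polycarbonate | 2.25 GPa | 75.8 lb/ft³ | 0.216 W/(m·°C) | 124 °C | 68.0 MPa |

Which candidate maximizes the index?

alumina ceramic

Screen on constraints: k ≥ 0.576 W/(m·K); max service T ≥ 391 °C; σ_y ≥ 28.2 MPa. Survivors: soda-lime glass, molybdenum, alumina ceramic, low-carbon steel.
In SI units:
  soda-lime glass: E = 71.71 GPa, ρ = 2481 kg/m³
  molybdenum: E = 333.4 GPa, ρ = 10300 kg/m³
  alumina ceramic: E = 372.7 GPa, ρ = 3930 kg/m³
  low-carbon steel: E = 204.0 GPa, ρ = 7817 kg/m³
  alumina ceramic: M = 94.8 MN·m/kg
  molybdenum: M = 32.4 MN·m/kg
  soda-lime glass: M = 28.9 MN·m/kg
  low-carbon steel: M = 26.1 MN·m/kg
The maximum is for alumina ceramic.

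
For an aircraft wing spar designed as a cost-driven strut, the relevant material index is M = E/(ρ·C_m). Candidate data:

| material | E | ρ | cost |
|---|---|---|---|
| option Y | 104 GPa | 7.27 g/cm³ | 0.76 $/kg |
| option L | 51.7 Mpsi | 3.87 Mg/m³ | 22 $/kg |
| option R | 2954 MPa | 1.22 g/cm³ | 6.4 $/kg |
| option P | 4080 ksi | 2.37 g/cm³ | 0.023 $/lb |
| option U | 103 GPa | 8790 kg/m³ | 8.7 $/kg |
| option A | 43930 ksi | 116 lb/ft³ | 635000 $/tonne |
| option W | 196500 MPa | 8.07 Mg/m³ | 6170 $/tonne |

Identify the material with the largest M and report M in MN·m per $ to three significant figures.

option P, M = 234 MN·m per $

In SI units:
  option Y: E = 104.0 GPa, ρ = 7270 kg/m³, cost = 0.7600 $/kg
  option L: E = 356.5 GPa, ρ = 3870 kg/m³, cost = 22.00 $/kg
  option R: E = 2.954 GPa, ρ = 1220 kg/m³, cost = 6.400 $/kg
  option P: E = 28.13 GPa, ρ = 2370 kg/m³, cost = 0.05071 $/kg
  option U: E = 103.0 GPa, ρ = 8790 kg/m³, cost = 8.700 $/kg
  option A: E = 302.9 GPa, ρ = 1858 kg/m³, cost = 635.0 $/kg
  option W: E = 196.5 GPa, ρ = 8070 kg/m³, cost = 6.170 $/kg
  option P: M = 234 MN·m per $
  option Y: M = 18.8 MN·m per $
  option L: M = 4.19 MN·m per $
  option W: M = 3.95 MN·m per $
  option U: M = 1.35 MN·m per $
  option R: M = 0.378 MN·m per $
  option A: M = 0.257 MN·m per $
Option P has the largest M.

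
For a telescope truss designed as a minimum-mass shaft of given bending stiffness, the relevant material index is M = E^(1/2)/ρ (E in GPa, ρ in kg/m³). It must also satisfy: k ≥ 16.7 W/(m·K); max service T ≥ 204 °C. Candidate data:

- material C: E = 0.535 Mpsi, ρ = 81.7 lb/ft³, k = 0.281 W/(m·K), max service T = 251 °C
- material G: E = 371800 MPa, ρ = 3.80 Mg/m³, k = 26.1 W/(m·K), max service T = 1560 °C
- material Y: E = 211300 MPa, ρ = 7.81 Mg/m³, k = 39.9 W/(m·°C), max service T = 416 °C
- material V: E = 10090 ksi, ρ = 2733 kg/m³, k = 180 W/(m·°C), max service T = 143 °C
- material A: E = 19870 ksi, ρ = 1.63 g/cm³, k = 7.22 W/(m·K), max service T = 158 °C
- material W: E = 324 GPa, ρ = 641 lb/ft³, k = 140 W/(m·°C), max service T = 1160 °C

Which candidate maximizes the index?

Screen on constraints: k ≥ 16.7 W/(m·K); max service T ≥ 204 °C. Survivors: material G, material Y, material W.
Convert each candidate to consistent units, then evaluate M:
  material G: E = 371.8 GPa, ρ = 3800 kg/m³
  material Y: E = 211.3 GPa, ρ = 7810 kg/m³
  material W: E = 324.0 GPa, ρ = 10270 kg/m³
  material G: M = 5.07×10⁻³
  material Y: M = 1.86×10⁻³
  material W: M = 1.75×10⁻³
Material G has the largest M.

material G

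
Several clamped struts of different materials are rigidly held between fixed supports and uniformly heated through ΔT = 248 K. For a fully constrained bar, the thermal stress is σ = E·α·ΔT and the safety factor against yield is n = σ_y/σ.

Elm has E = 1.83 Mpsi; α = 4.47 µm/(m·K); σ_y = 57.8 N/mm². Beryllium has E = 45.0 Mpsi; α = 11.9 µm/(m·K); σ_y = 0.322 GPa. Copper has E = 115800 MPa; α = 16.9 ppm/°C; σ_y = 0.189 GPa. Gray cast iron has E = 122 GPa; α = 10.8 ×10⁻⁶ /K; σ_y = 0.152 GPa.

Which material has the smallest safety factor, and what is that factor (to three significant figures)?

beryllium, n = 0.352

Converting E to GPa, α to ×10⁻⁶/K, σ_y to MPa, then σ and n for each:
  elm: E = 12.62, α = 4.47, σ_y = 57.80 → σ = 14.0 MPa, n = 4.13
  beryllium: E = 310.3, α = 11.9, σ_y = 322.0 → σ = 916 MPa, n = 0.352
  copper: E = 115.8, α = 16.9, σ_y = 189.0 → σ = 485 MPa, n = 0.389
  gray cast iron: E = 122.0, α = 10.8, σ_y = 152.0 → σ = 327 MPa, n = 0.465
Smallest n: beryllium with n = 0.352.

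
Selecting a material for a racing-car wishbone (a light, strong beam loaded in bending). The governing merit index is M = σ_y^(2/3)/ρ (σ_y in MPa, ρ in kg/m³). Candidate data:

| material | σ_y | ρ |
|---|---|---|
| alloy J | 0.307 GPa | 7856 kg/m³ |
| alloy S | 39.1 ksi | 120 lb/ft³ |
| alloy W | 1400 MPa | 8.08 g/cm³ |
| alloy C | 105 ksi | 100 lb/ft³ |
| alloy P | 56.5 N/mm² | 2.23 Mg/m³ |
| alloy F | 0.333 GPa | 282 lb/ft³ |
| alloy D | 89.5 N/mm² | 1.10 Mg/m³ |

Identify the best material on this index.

Convert each candidate to consistent units, then evaluate M:
  alloy J: σ_y = 307.0 MPa, ρ = 7856 kg/m³
  alloy S: σ_y = 269.6 MPa, ρ = 1922 kg/m³
  alloy W: σ_y = 1400 MPa, ρ = 8080 kg/m³
  alloy C: σ_y = 723.9 MPa, ρ = 1602 kg/m³
  alloy P: σ_y = 56.50 MPa, ρ = 2230 kg/m³
  alloy F: σ_y = 333.0 MPa, ρ = 4517 kg/m³
  alloy D: σ_y = 89.50 MPa, ρ = 1100 kg/m³
  alloy C: M = 50.3×10⁻³
  alloy S: M = 21.7×10⁻³
  alloy D: M = 18.2×10⁻³
  alloy W: M = 15.5×10⁻³
  alloy F: M = 10.6×10⁻³
  alloy P: M = 6.60×10⁻³
  alloy J: M = 5.79×10⁻³
Alloy C has the largest M.

alloy C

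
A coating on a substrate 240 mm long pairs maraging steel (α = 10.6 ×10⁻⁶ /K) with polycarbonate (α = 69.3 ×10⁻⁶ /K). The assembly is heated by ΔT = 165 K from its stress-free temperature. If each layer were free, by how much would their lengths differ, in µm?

Δα = |10.6 − 69.3|×10⁻⁶/K = 58.7×10⁻⁶/K.
ΔL_mismatch = Δα·L·ΔT = 58.7×10⁻⁶ × 240.0 mm × 165.0 K = 2320 µm.

2320 µm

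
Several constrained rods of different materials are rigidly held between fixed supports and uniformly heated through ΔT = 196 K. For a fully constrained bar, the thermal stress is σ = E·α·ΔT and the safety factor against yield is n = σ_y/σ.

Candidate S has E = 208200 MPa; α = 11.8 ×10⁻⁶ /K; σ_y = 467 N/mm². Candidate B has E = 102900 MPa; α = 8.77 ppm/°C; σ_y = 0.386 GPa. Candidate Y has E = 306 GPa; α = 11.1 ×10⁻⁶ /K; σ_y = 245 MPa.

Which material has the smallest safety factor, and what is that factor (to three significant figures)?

In consistent units (E in GPa, α in ×10⁻⁶/K, σ_y in MPa):
  candidate S: E = 208.2, α = 11.8, σ_y = 467.0 → σ = 482 MPa, n = 0.970
  candidate B: E = 102.9, α = 8.77, σ_y = 386.0 → σ = 177 MPa, n = 2.18
  candidate Y: E = 306.0, α = 11.1, σ_y = 245.0 → σ = 666 MPa, n = 0.368
The minimum is candidate Y at n = 0.368.

candidate Y, n = 0.368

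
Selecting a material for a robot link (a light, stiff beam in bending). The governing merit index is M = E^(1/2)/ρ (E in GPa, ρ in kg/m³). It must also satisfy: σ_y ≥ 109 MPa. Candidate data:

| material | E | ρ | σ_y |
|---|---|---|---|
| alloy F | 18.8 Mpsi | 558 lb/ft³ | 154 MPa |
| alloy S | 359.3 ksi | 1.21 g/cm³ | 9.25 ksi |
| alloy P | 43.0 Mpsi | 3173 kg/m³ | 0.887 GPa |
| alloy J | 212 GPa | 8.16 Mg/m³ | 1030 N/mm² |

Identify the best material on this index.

alloy P

Screen on constraints: σ_y ≥ 109 MPa. Survivors: alloy F, alloy P, alloy J.
Convert each candidate to consistent units, then evaluate M:
  alloy F: E = 129.6 GPa, ρ = 8938 kg/m³
  alloy P: E = 296.5 GPa, ρ = 3173 kg/m³
  alloy J: E = 212.0 GPa, ρ = 8160 kg/m³
  alloy P: M = 5.43×10⁻³
  alloy J: M = 1.78×10⁻³
  alloy F: M = 1.27×10⁻³
The maximum is for alloy P.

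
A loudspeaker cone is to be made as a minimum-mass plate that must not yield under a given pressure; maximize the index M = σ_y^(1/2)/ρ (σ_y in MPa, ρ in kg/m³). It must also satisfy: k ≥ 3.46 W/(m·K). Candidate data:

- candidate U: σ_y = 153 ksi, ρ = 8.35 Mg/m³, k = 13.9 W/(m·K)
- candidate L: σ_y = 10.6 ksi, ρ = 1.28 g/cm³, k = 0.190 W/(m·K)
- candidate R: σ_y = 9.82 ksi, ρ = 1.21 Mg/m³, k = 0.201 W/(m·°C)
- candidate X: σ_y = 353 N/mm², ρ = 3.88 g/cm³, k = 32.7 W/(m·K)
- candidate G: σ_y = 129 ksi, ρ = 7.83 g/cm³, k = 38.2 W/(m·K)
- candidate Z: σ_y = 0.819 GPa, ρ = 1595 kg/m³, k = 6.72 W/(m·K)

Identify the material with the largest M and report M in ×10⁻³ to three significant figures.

Screen on constraints: k ≥ 3.46 W/(m·K). Survivors: candidate U, candidate X, candidate G, candidate Z.
Putting every candidate on a common basis:
  candidate U: σ_y = 1055 MPa, ρ = 8350 kg/m³
  candidate X: σ_y = 353.0 MPa, ρ = 3880 kg/m³
  candidate G: σ_y = 889.4 MPa, ρ = 7830 kg/m³
  candidate Z: σ_y = 819.0 MPa, ρ = 1595 kg/m³
  candidate Z: M = 17.9×10⁻³
  candidate X: M = 4.84×10⁻³
  candidate U: M = 3.89×10⁻³
  candidate G: M = 3.81×10⁻³
Highest index: candidate Z.

candidate Z, M = 17.9×10⁻³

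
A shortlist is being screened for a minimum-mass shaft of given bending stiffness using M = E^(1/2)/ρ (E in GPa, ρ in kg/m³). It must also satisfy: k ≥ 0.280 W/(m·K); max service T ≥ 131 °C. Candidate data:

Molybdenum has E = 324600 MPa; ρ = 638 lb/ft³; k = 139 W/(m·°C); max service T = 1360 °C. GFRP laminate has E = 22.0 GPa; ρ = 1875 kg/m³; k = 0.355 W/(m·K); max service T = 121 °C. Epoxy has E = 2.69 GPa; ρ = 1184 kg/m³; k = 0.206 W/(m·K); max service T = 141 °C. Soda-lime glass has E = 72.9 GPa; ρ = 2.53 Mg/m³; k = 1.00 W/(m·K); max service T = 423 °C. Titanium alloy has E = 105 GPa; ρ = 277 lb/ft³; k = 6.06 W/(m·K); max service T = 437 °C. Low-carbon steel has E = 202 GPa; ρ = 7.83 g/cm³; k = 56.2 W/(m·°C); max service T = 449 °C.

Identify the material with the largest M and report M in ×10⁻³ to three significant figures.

soda-lime glass, M = 3.37×10⁻³

Screen on constraints: k ≥ 0.280 W/(m·K); max service T ≥ 131 °C. Survivors: molybdenum, soda-lime glass, titanium alloy, low-carbon steel.
After converting to SI:
  molybdenum: E = 324.6 GPa, ρ = 10220 kg/m³
  soda-lime glass: E = 72.90 GPa, ρ = 2530 kg/m³
  titanium alloy: E = 105.0 GPa, ρ = 4437 kg/m³
  low-carbon steel: E = 202.0 GPa, ρ = 7830 kg/m³
  soda-lime glass: M = 3.37×10⁻³
  titanium alloy: M = 2.31×10⁻³
  low-carbon steel: M = 1.82×10⁻³
  molybdenum: M = 1.76×10⁻³
Soda-lime glass has the largest M.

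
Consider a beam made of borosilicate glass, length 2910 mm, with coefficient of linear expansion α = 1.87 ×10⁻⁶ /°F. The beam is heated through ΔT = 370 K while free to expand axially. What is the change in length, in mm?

3.62 mm

Convert α: 1.87×10⁻⁶/°F × (9/5) = 3.37×10⁻⁶/K.
ΔL = α·L₀·ΔT = 3.37×10⁻⁶ × 2910 mm × 370.0 K = 3.62 mm.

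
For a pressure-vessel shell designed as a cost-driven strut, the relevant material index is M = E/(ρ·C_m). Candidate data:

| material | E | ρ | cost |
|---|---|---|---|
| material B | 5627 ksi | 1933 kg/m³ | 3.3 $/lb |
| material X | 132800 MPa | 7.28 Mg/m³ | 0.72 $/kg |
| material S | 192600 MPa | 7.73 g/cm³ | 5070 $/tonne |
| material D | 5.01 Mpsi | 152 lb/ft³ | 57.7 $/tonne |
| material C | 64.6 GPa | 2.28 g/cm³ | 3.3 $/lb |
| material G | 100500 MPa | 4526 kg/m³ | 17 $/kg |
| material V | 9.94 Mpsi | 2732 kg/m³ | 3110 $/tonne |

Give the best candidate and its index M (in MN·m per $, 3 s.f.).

After converting to SI:
  material B: E = 38.80 GPa, ρ = 1933 kg/m³, cost = 7.275 $/kg
  material X: E = 132.8 GPa, ρ = 7280 kg/m³, cost = 0.7200 $/kg
  material S: E = 192.6 GPa, ρ = 7730 kg/m³, cost = 5.070 $/kg
  material D: E = 34.54 GPa, ρ = 2435 kg/m³, cost = 0.05770 $/kg
  material C: E = 64.60 GPa, ρ = 2280 kg/m³, cost = 7.275 $/kg
  material G: E = 100.5 GPa, ρ = 4526 kg/m³, cost = 17.00 $/kg
  material V: E = 68.53 GPa, ρ = 2732 kg/m³, cost = 3.110 $/kg
  material D: M = 246 MN·m per $
  material X: M = 25.3 MN·m per $
  material V: M = 8.07 MN·m per $
  material S: M = 4.91 MN·m per $
  material C: M = 3.89 MN·m per $
  material B: M = 2.76 MN·m per $
  material G: M = 1.31 MN·m per $
Material D ranks first.

material D, M = 246 MN·m per $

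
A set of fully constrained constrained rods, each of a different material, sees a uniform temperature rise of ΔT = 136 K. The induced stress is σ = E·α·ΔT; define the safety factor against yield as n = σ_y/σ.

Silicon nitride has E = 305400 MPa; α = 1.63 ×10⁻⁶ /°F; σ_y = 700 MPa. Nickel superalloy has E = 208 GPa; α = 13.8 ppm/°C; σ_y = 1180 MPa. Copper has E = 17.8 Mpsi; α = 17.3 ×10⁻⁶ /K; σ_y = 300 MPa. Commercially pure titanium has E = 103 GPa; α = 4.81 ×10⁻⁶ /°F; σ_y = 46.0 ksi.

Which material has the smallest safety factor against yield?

copper

Converting E to GPa, α to ×10⁻⁶/K, σ_y to MPa, then σ and n for each:
  silicon nitride: E = 305.4, α = 2.93, σ_y = 700.0 → σ = 122 MPa, n = 5.74
  nickel superalloy: E = 208.0, α = 13.8, σ_y = 1180 → σ = 390 MPa, n = 3.02
  copper: E = 122.7, α = 17.3, σ_y = 300.0 → σ = 289 MPa, n = 1.04
  commercially pure titanium: E = 103.0, α = 8.66, σ_y = 317.2 → σ = 121 MPa, n = 2.62
Copper has the lowest safety factor, n = 1.04.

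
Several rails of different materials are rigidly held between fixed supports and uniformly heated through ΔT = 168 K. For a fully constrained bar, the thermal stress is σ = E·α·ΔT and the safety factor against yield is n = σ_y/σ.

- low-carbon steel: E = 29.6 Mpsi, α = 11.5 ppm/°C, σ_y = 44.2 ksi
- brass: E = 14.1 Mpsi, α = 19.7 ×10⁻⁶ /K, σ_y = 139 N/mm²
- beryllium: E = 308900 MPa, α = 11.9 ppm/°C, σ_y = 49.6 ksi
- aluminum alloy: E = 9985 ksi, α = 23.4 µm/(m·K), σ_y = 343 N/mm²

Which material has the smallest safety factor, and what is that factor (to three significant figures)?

In consistent units (E in GPa, α in ×10⁻⁶/K, σ_y in MPa):
  low-carbon steel: E = 204.1, α = 11.5, σ_y = 304.7 → σ = 394 MPa, n = 0.773
  brass: E = 97.22, α = 19.7, σ_y = 139.0 → σ = 322 MPa, n = 0.432
  beryllium: E = 308.9, α = 11.9, σ_y = 342.0 → σ = 618 MPa, n = 0.554
  aluminum alloy: E = 68.84, α = 23.4, σ_y = 343.0 → σ = 271 MPa, n = 1.27
Smallest n: brass with n = 0.432.

brass, n = 0.432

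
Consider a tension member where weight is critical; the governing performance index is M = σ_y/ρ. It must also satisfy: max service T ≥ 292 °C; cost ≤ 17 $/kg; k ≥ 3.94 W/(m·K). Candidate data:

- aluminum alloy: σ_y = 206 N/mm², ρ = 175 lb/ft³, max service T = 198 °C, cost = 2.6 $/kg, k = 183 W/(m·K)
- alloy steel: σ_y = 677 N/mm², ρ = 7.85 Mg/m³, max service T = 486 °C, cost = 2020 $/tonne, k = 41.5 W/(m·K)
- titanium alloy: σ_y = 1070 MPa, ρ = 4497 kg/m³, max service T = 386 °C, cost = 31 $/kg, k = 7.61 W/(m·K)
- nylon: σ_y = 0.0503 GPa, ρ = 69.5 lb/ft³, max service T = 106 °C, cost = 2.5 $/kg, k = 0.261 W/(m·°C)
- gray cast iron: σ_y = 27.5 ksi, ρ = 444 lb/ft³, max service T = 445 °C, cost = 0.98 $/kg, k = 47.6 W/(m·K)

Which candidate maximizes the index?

alloy steel

Screen on constraints: max service T ≥ 292 °C; cost ≤ 17 $/kg; k ≥ 3.94 W/(m·K). Survivors: alloy steel, gray cast iron.
After converting to SI:
  alloy steel: σ_y = 677.0 MPa, ρ = 7850 kg/m³
  gray cast iron: σ_y = 189.6 MPa, ρ = 7112 kg/m³
  alloy steel: M = 86.2 kN·m/kg
  gray cast iron: M = 26.7 kN·m/kg
The maximum is for alloy steel.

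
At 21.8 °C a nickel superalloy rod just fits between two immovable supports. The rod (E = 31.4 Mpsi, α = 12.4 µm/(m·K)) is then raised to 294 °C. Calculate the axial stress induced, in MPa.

E = 31.4 Mpsi = 216.5 GPa.
ΔT = 272.2 K. Constrained thermal stress σ = E·α·ΔT = 216.5×10³ MPa × 12.4×10⁻⁶ × 272.2 = 731 MPa (compressive).

731 MPa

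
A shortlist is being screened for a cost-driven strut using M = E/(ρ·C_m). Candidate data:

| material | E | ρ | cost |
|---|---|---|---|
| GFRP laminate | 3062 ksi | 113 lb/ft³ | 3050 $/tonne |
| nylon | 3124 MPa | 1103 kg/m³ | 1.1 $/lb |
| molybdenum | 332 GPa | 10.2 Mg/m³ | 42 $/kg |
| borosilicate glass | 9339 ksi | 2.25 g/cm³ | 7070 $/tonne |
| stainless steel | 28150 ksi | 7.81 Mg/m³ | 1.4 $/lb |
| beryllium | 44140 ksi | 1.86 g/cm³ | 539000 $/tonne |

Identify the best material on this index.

In SI units:
  GFRP laminate: E = 21.11 GPa, ρ = 1810 kg/m³, cost = 3.050 $/kg
  nylon: E = 3.124 GPa, ρ = 1103 kg/m³, cost = 2.425 $/kg
  molybdenum: E = 332.0 GPa, ρ = 10200 kg/m³, cost = 42.00 $/kg
  borosilicate glass: E = 64.39 GPa, ρ = 2250 kg/m³, cost = 7.070 $/kg
  stainless steel: E = 194.1 GPa, ρ = 7810 kg/m³, cost = 3.086 $/kg
  beryllium: E = 304.3 GPa, ρ = 1860 kg/m³, cost = 539.0 $/kg
  stainless steel: M = 8.05 MN·m per $
  borosilicate glass: M = 4.05 MN·m per $
  GFRP laminate: M = 3.82 MN·m per $
  nylon: M = 1.17 MN·m per $
  molybdenum: M = 0.775 MN·m per $
  beryllium: M = 0.304 MN·m per $
Highest index: stainless steel.

stainless steel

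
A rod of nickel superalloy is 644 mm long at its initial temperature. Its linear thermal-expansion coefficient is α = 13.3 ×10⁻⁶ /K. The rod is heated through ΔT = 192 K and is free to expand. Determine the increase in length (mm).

1.64 mm

ΔL = α·L₀·ΔT = 13.3×10⁻⁶ × 644 mm × 192.0 K = 1.64 mm.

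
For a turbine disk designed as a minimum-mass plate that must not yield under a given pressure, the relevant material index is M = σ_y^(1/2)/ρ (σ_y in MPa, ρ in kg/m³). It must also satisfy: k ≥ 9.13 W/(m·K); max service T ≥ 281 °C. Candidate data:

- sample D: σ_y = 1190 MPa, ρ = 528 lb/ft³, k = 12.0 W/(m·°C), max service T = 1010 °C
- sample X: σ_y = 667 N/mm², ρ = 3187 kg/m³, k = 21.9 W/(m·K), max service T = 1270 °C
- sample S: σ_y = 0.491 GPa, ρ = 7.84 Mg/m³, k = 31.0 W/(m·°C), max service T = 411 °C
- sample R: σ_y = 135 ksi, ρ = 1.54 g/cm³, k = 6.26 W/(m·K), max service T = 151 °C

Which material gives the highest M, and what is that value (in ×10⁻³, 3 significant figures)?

sample X, M = 8.10×10⁻³

Screen on constraints: k ≥ 9.13 W/(m·K); max service T ≥ 281 °C. Survivors: sample D, sample X, sample S.
Putting every candidate on a common basis:
  sample D: σ_y = 1190 MPa, ρ = 8458 kg/m³
  sample X: σ_y = 667.0 MPa, ρ = 3187 kg/m³
  sample S: σ_y = 491.0 MPa, ρ = 7840 kg/m³
  sample X: M = 8.10×10⁻³
  sample D: M = 4.08×10⁻³
  sample S: M = 2.83×10⁻³
Sample X ranks first.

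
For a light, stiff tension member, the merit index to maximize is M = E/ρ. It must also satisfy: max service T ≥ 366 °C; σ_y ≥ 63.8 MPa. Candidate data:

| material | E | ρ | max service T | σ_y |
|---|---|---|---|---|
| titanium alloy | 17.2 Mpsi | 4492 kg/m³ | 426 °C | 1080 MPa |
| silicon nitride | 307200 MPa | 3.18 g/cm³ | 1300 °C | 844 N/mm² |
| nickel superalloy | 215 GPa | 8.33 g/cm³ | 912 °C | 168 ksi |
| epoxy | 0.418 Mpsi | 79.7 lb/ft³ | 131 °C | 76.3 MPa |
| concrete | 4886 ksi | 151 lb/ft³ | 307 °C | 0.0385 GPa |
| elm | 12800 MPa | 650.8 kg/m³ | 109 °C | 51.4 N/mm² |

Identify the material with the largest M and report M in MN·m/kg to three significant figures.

silicon nitride, M = 96.6 MN·m/kg

Screen on constraints: max service T ≥ 366 °C; σ_y ≥ 63.8 MPa. Survivors: titanium alloy, silicon nitride, nickel superalloy.
After converting to SI:
  titanium alloy: E = 118.6 GPa, ρ = 4492 kg/m³
  silicon nitride: E = 307.2 GPa, ρ = 3180 kg/m³
  nickel superalloy: E = 215.0 GPa, ρ = 8330 kg/m³
  silicon nitride: M = 96.6 MN·m/kg
  titanium alloy: M = 26.4 MN·m/kg
  nickel superalloy: M = 25.8 MN·m/kg
Silicon nitride ranks first.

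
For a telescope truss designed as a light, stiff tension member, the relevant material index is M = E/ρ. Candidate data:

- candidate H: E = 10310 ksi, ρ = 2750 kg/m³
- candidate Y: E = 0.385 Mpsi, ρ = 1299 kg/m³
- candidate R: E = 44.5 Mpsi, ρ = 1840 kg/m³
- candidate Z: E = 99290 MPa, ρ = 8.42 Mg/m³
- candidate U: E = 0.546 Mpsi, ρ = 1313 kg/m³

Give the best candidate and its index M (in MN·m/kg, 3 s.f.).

Normalizing units and computing the index:
  candidate H: E = 71.08 GPa, ρ = 2750 kg/m³
  candidate Y: E = 2.654 GPa, ρ = 1299 kg/m³
  candidate R: E = 306.8 GPa, ρ = 1840 kg/m³
  candidate Z: E = 99.29 GPa, ρ = 8420 kg/m³
  candidate U: E = 3.765 GPa, ρ = 1313 kg/m³
  candidate R: M = 167 MN·m/kg
  candidate H: M = 25.8 MN·m/kg
  candidate Z: M = 11.8 MN·m/kg
  candidate U: M = 2.87 MN·m/kg
  candidate Y: M = 2.04 MN·m/kg
Candidate R ranks first.

candidate R, M = 167 MN·m/kg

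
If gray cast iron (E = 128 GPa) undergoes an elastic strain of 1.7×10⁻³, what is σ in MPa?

σ = E·ε = 128000 MPa × 1.7×10⁻³ = 218 MPa.

218 MPa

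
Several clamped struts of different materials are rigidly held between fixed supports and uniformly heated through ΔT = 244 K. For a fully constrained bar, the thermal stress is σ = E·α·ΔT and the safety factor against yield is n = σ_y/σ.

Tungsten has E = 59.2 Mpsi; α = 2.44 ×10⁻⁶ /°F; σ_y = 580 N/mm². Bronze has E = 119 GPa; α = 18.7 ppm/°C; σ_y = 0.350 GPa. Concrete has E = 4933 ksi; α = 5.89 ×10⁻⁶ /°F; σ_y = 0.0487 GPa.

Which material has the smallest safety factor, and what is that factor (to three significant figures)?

With everything in SI (GPa, ×10⁻⁶/K, MPa):
  tungsten: E = 408.2, α = 4.39, σ_y = 580.0 → σ = 437 MPa, n = 1.33
  bronze: E = 119.0, α = 18.7, σ_y = 350.0 → σ = 543 MPa, n = 0.645
  concrete: E = 34.01, α = 10.6, σ_y = 48.70 → σ = 88.0 MPa, n = 0.554
The minimum is concrete at n = 0.554.

concrete, n = 0.554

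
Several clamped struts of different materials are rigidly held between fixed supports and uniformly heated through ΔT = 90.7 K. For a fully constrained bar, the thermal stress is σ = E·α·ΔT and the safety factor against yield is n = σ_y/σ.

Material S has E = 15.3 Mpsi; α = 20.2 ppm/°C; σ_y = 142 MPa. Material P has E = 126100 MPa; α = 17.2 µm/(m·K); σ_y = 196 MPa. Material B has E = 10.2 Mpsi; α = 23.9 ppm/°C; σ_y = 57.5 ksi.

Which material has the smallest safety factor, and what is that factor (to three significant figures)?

material S, n = 0.735

Converting E to GPa, α to ×10⁻⁶/K, σ_y to MPa, then σ and n for each:
  material S: E = 105.5, α = 20.2, σ_y = 142.0 → σ = 193 MPa, n = 0.735
  material P: E = 126.1, α = 17.2, σ_y = 196.0 → σ = 197 MPa, n = 0.996
  material B: E = 70.33, α = 23.9, σ_y = 396.4 → σ = 152 MPa, n = 2.60
The minimum is material S at n = 0.735.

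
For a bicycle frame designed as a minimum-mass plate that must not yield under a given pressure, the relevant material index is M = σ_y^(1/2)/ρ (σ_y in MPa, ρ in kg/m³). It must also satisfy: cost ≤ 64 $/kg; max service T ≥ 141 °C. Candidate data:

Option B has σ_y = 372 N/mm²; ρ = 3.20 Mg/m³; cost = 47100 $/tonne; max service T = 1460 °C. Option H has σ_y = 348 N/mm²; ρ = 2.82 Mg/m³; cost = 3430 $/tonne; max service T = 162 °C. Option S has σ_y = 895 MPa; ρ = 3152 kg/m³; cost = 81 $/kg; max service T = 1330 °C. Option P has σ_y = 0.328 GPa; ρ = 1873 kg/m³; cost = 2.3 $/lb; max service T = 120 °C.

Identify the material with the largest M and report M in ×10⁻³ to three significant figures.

Screen on constraints: cost ≤ 64 $/kg; max service T ≥ 141 °C. Survivors: option B, option H.
Normalizing units and computing the index:
  option B: σ_y = 372.0 MPa, ρ = 3200 kg/m³
  option H: σ_y = 348.0 MPa, ρ = 2820 kg/m³
  option H: M = 6.62×10⁻³
  option B: M = 6.03×10⁻³
Highest index: option H.

option H, M = 6.62×10⁻³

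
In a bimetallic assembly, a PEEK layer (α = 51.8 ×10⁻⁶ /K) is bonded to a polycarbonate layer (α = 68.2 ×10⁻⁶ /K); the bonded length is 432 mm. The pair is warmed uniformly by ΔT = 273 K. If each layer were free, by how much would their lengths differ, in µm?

1930 µm

Δα = |51.8 − 68.2|×10⁻⁶/K = 16.4×10⁻⁶/K.
ΔL_mismatch = Δα·L·ΔT = 16.4×10⁻⁶ × 432.0 mm × 273.0 K = 1930 µm.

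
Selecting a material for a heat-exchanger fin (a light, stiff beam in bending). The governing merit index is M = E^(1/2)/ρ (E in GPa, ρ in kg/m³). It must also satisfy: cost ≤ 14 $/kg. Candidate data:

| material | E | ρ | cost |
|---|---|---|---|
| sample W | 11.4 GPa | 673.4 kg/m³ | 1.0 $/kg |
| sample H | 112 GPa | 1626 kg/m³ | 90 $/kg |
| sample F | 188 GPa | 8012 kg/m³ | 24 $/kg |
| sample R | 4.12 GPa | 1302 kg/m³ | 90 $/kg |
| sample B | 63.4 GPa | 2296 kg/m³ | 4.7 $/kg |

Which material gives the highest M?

Screen on constraints: cost ≤ 14 $/kg. Survivors: sample W, sample B.
Computing M directly (units already consistent):
  sample W: M = 5.01×10⁻³
  sample B: M = 3.47×10⁻³
Sample W ranks first.

sample W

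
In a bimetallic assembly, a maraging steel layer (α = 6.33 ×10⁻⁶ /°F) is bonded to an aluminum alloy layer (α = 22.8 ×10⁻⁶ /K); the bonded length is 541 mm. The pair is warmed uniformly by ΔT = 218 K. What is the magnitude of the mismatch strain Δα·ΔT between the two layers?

2.49×10⁻³

maraging steel: α = 6.33×10⁻⁶/°F × 9/5 = 11.4×10⁻⁶/K.
Δα = |11.4 − 22.8|×10⁻⁶/K = 11.4×10⁻⁶/K.
Mismatch strain = Δα·ΔT = 11.4×10⁻⁶ × 218.0 = 2.49×10⁻³.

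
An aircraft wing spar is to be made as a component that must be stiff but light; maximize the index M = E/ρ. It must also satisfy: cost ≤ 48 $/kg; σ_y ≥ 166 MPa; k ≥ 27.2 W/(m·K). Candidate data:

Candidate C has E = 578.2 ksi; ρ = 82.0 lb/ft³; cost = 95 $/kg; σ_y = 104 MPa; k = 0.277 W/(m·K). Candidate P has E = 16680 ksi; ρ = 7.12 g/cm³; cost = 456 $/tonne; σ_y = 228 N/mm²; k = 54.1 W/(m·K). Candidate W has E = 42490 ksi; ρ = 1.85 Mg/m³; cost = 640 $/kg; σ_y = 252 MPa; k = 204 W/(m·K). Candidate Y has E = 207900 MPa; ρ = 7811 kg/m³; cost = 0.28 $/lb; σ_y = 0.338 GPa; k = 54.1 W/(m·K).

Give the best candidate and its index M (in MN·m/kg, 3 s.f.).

Screen on constraints: cost ≤ 48 $/kg; σ_y ≥ 166 MPa; k ≥ 27.2 W/(m·K). Survivors: candidate P, candidate Y.
Convert each candidate to consistent units, then evaluate M:
  candidate P: E = 115.0 GPa, ρ = 7120 kg/m³
  candidate Y: E = 207.9 GPa, ρ = 7811 kg/m³
  candidate Y: M = 26.6 MN·m/kg
  candidate P: M = 16.2 MN·m/kg
The maximum is for candidate Y.

candidate Y, M = 26.6 MN·m/kg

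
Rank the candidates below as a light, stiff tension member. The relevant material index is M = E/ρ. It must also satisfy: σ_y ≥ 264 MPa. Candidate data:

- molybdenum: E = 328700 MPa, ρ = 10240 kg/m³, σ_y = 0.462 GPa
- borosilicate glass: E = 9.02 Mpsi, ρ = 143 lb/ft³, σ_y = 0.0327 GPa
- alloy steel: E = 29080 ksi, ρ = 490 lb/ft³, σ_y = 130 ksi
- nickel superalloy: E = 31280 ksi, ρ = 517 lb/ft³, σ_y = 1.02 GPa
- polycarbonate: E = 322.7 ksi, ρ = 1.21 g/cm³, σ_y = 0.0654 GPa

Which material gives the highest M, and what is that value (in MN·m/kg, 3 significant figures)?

Screen on constraints: σ_y ≥ 264 MPa. Survivors: molybdenum, alloy steel, nickel superalloy.
Normalizing units and computing the index:
  molybdenum: E = 328.7 GPa, ρ = 10240 kg/m³
  alloy steel: E = 200.5 GPa, ρ = 7849 kg/m³
  nickel superalloy: E = 215.7 GPa, ρ = 8282 kg/m³
  molybdenum: M = 32.1 MN·m/kg
  nickel superalloy: M = 26.0 MN·m/kg
  alloy steel: M = 25.5 MN·m/kg
Molybdenum has the largest M.

molybdenum, M = 32.1 MN·m/kg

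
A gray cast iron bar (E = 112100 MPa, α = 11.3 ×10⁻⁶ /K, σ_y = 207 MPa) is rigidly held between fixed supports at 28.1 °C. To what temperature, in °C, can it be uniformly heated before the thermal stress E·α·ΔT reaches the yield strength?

E = 112100 MPa = 112.1 GPa.
E·α·ΔT = 207.0 MPa ⇒ ΔT = 207.0 / (112.1×10³ × 11.3×10⁻⁶) = 163.4 K.
T = 28.1 + 163.4 = 191.5 °C.

192 °C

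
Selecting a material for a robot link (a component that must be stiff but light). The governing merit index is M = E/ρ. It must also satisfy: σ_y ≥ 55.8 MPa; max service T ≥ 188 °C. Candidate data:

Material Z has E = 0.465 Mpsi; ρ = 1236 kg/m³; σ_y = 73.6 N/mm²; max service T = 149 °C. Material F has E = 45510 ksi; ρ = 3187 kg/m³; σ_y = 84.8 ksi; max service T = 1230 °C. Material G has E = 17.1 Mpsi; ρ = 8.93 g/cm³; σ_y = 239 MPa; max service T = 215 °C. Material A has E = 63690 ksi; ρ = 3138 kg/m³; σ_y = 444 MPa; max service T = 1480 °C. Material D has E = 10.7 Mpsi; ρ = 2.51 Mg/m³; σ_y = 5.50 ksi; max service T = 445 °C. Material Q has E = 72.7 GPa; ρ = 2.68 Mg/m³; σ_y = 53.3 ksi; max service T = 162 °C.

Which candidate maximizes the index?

material A

Screen on constraints: σ_y ≥ 55.8 MPa; max service T ≥ 188 °C. Survivors: material F, material G, material A.
Convert each candidate to consistent units, then evaluate M:
  material F: E = 313.8 GPa, ρ = 3187 kg/m³
  material G: E = 117.9 GPa, ρ = 8930 kg/m³
  material A: E = 439.1 GPa, ρ = 3138 kg/m³
  material A: M = 140 MN·m/kg
  material F: M = 98.5 MN·m/kg
  material G: M = 13.2 MN·m/kg
Material A has the largest M.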